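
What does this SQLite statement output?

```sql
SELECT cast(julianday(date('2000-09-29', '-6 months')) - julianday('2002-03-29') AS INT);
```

-730

Adding -6 months to 2000-09-29 gives 2000-03-29.
2 days remain in March 2000 after the 29th (31 − 29).
Full months from April 2000 through February 2002 contribute their day counts.
Then 29 days into March 2002.
Total: 2 + 30 + 31 + 30 + 31 + 31 + 30 + 31 + 30 + 31 + 31 + 28 + 31 + 30 + 31 + 30 + 31 + 31 + 30 + 31 + 30 + 31 + 31 + 28 + 29 = 730.
The subtraction is earlier − later, so the result is −730 → -730.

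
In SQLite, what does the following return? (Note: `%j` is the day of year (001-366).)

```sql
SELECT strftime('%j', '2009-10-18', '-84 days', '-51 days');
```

156

First apply '-84 days', '-51 days': 2009-10-18 → 2009-06-05.
Day-of-year for 2009-06-05: days since 2009-01-01 inclusive = 156, zero-padded to 156.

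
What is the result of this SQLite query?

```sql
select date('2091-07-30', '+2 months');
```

Adding +2 months to 2091-07-30 gives 2091-09-30.

2091-09-30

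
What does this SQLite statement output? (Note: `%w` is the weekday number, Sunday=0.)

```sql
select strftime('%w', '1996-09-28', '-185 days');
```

First apply '-185 days': 1996-09-28 → 1996-03-27.
1996-03-27 is a Wednesday; with Sunday=0 that is 3.

3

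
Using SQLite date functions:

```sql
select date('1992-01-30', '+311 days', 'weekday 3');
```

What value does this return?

1992-12-09

Applying '+311 days' to 1992-01-30: counting 311 days forward gives 1992-12-06.
`weekday 3` advances to the next Wednesday; 1992-12-06 is a Sunday, so it moves forward to 1992-12-09.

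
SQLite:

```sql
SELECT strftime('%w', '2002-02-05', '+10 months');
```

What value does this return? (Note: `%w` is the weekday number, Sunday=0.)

First apply '+10 months': 2002-02-05 → 2002-12-05.
2002-12-05 is a Thursday; with Sunday=0 that is 4.

4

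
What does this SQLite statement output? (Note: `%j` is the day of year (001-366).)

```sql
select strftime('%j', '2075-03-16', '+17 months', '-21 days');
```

208

First apply '+17 months', '-21 days': 2075-03-16 → 2076-07-26.
Day-of-year for 2076-07-26: days since 2076-01-01 inclusive = 208, zero-padded to 208.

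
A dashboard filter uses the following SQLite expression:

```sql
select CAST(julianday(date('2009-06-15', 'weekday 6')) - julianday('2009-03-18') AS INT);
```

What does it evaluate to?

`weekday 6` advances to the next Saturday; 2009-06-15 is a Monday, so it moves forward to 2009-06-20.
13 days remain in March 2009 after the 18th (31 − 18).
April 2009: 30 days.
May 2009: 31 days.
Then 20 days into June 2009.
Total: 13 + 30 + 31 + 20 = 94.

94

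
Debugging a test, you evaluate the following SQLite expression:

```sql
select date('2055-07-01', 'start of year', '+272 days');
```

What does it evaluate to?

`start of year` rewinds 2055-07-01 to 2055-01-01.
Applying '+272 days' to 2055-01-01: counting 272 days forward gives 2055-09-30.

2055-09-30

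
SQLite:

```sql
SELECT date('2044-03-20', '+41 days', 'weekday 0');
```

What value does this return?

Applying '+41 days' to 2044-03-20: counting 41 days forward gives 2044-04-30.
`weekday 0` advances to the next Sunday; 2044-04-30 is a Saturday, so it moves forward to 2044-05-01.

2044-05-01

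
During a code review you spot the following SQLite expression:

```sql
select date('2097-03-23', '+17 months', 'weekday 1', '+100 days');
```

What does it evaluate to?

2098-12-03

Adding +17 months to 2097-03-23 gives 2098-08-23.
`weekday 1` advances to the next Monday; 2098-08-23 is a Saturday, so it moves forward to 2098-08-25.
Applying '+100 days' to 2098-08-25: counting 100 days forward gives 2098-12-03.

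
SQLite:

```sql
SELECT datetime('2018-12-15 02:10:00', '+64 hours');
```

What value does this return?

2018-12-17 18:10:00

+64 hours from 2018-12-15 02:10:00 is 2018-12-17 18:10:00 (crosses midnight).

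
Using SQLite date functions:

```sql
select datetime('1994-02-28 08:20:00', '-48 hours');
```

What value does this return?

-48 hours from 1994-02-28 08:20:00 is 1994-02-26 08:20:00 (crosses midnight).

1994-02-26 08:20:00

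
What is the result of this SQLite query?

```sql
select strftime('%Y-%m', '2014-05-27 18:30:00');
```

`%Y-%m` extracts the year-month: 2014-05.

2014-05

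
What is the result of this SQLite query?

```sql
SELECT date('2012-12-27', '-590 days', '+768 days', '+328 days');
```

2014-05-17

Applying '-590 days' to 2012-12-27: counting 590 days back gives 2011-05-17.
Applying '+768 days' to 2011-05-17: counting 768 days forward gives 2013-06-23.
Applying '+328 days' to 2013-06-23: counting 328 days forward gives 2014-05-17.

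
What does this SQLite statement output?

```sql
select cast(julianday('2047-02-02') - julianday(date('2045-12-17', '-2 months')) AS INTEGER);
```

Adding -2 months to 2045-12-17 gives 2045-10-17.
14 days remain in October 2045 after the 17th (31 − 17).
Full months from November 2045 through January 2047 contribute their day counts.
Then 2 days into February 2047.
Total: 14 + 30 + 31 + 31 + 28 + 31 + 30 + 31 + 30 + 31 + 31 + 30 + 31 + 30 + 31 + 31 + 2 = 473.

473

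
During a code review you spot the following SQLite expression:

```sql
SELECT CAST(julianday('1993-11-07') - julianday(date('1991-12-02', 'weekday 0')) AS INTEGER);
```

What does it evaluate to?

700

`weekday 0` advances to the next Sunday; 1991-12-02 is a Monday, so it moves forward to 1991-12-08.
23 days remain in December 1991 after the 8th (31 − 8).
Full months from January 1992 through October 1993 contribute their day counts.
Then 7 days into November 1993.
Total: 23 + 31 + 29 + 31 + 30 + 31 + 30 + 31 + 31 + 30 + 31 + 30 + 31 + 31 + 28 + 31 + 30 + 31 + 30 + 31 + 31 + 30 + 31 + 7 = 700.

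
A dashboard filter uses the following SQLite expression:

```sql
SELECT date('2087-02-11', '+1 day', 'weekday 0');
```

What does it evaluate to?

Advancing 1 more day within February lands on 2087-02-12.
`weekday 0` advances to the next Sunday; 2087-02-12 is a Wednesday, so it moves forward to 2087-02-16.

2087-02-16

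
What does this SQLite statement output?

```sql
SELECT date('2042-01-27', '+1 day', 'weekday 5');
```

Advancing 1 more day within January lands on 2042-01-28.
`weekday 5` advances to the next Friday; 2042-01-28 is a Tuesday, so it moves forward to 2042-01-31.

2042-01-31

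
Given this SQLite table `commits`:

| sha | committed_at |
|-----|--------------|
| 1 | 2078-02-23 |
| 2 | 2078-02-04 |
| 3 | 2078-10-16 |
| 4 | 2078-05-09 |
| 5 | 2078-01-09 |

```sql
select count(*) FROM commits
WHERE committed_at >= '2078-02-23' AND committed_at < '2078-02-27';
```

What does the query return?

Rows in [2078-02-23, 2078-02-27): 2078-02-23 → 1 row.

1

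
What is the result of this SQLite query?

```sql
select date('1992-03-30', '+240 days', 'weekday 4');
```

Applying '+240 days' to 1992-03-30: counting 240 days forward gives 1992-11-25.
`weekday 4` advances to the next Thursday; 1992-11-25 is a Wednesday, so it moves forward to 1992-11-26.

1992-11-26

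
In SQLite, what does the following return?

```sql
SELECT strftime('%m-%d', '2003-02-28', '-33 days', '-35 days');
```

First apply '-33 days', '-35 days': 2003-02-28 → 2002-12-22.
`%m-%d` extracts the month-day: 12-22.

12-22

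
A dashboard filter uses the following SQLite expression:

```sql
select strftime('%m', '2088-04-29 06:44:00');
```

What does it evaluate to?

`%m` extracts the 2-digit month (01-12): 04.

04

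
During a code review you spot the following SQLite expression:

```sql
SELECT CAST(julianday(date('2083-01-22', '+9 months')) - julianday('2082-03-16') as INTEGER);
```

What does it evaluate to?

585

Adding +9 months to 2083-01-22 gives 2083-10-22.
15 days remain in March 2082 after the 16th (31 − 16).
Full months from April 2082 through September 2083 contribute their day counts.
Then 22 days into October 2083.
Total: 15 + 30 + 31 + 30 + 31 + 31 + 30 + 31 + 30 + 31 + 31 + 28 + 31 + 30 + 31 + 30 + 31 + 31 + 30 + 22 = 585.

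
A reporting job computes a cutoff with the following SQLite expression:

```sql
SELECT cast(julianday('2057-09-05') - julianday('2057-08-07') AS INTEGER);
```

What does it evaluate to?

24 days remain in August 2057 after the 7th (31 − 7).
Then 5 days into September 2057.
Total: 24 + 5 = 29.

29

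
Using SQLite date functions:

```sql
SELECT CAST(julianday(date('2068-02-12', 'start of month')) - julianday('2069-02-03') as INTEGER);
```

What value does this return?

-368

`start of month` rewinds 2068-02-12 to 2068-02-01.
28 days remain in February 2068 after the 1st (29 − 1).
Full months from March 2068 through January 2069 contribute their day counts.
Then 3 days into February 2069.
Total: 28 + 31 + 30 + 31 + 30 + 31 + 31 + 30 + 31 + 30 + 31 + 31 + 3 = 368.
The subtraction is earlier − later, so the result is −368 → -368.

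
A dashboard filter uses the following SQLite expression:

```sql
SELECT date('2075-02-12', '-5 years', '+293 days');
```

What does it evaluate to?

2070-12-02

Adding -5 years to 2075-02-12 gives 2070-02-12.
Applying '+293 days' to 2070-02-12: counting 293 days forward gives 2070-12-02.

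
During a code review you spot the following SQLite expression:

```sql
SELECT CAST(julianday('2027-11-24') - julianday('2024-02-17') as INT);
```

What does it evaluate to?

12 days remain in February 2024 after the 17th (29 − 17).
Full months from March 2024 through October 2027 contribute their day counts.
Then 24 days into November 2027.
Total: 12 + 31 + 30 + 31 + 30 + 31 + 31 + 30 + 31 + 30 + 31 + 31 + 28 + 31 + 30 + 31 + 30 + 31 + 31 + 30 + 31 + 30 + 31 + 31 + 28 + 31 + 30 + 31 + 30 + 31 + 31 + 30 + 31 + 30 + 31 + 31 + 28 + 31 + 30 + 31 + 30 + 31 + 31 + 30 + 31 + 24 = 1376.

1376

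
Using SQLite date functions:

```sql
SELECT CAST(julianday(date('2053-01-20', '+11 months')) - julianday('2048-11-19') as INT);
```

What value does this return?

Adding +11 months to 2053-01-20 gives 2053-12-20.
11 days remain in November 2048 after the 19th (30 − 19).
Full months from December 2048 through November 2053 contribute their day counts.
Then 20 days into December 2053.
Total: 11 + 31 + 31 + 28 + 31 + 30 + 31 + 30 + 31 + 31 + 30 + 31 + 30 + 31 + 31 + 28 + 31 + 30 + 31 + 30 + 31 + 31 + 30 + 31 + 30 + 31 + 31 + 28 + 31 + 30 + 31 + 30 + 31 + 31 + 30 + 31 + 30 + 31 + 31 + 29 + 31 + 30 + 31 + 30 + 31 + 31 + 30 + 31 + 30 + 31 + 31 + 28 + 31 + 30 + 31 + 30 + 31 + 31 + 30 + 31 + 30 + 20 = 1857.

1857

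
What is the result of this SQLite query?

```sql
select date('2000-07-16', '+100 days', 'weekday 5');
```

Applying '+100 days' to 2000-07-16: counting 100 days forward gives 2000-10-24.
`weekday 5` advances to the next Friday; 2000-10-24 is a Tuesday, so it moves forward to 2000-10-27.

2000-10-27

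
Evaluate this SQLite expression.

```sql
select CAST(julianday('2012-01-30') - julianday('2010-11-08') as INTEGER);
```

22 days remain in November 2010 after the 8th (30 − 8).
Full months from December 2010 through December 2011 contribute their day counts.
Then 30 days into January 2012.
Total: 22 + 31 + 31 + 28 + 31 + 30 + 31 + 30 + 31 + 31 + 30 + 31 + 30 + 31 + 30 = 448.

448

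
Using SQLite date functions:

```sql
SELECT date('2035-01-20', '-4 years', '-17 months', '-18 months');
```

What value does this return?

Adding -4 years to 2035-01-20 gives 2031-01-20.
Adding -17 months to 2031-01-20 gives 2029-08-20.
Adding -18 months to 2029-08-20 gives 2028-02-20.

2028-02-20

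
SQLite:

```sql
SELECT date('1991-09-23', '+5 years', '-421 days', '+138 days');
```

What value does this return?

Adding +5 years to 1991-09-23 gives 1996-09-23.
Applying '-421 days' to 1996-09-23: counting 421 days back gives 1995-07-30.
Applying '+138 days' to 1995-07-30: counting 138 days forward gives 1995-12-15.

1995-12-15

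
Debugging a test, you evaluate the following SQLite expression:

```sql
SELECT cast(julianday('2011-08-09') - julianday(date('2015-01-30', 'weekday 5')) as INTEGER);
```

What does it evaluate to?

-1270

`weekday 5` advances to the next Friday; 2015-01-30 is already a Friday, so it stays at 2015-01-30.
22 days remain in August 2011 after the 9th (31 − 9).
Full months from September 2011 through December 2014 contribute their day counts.
Then 30 days into January 2015.
Total: 22 + 30 + 31 + 30 + 31 + 31 + 29 + 31 + 30 + 31 + 30 + 31 + 31 + 30 + 31 + 30 + 31 + 31 + 28 + 31 + 30 + 31 + 30 + 31 + 31 + 30 + 31 + 30 + 31 + 31 + 28 + 31 + 30 + 31 + 30 + 31 + 31 + 30 + 31 + 30 + 31 + 30 = 1270.
The subtraction is earlier − later, so the result is −1270 → -1270.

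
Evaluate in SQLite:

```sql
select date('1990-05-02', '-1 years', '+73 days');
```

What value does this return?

1989-07-14

Adding -1 year to 1990-05-02 gives 1989-05-02.
Applying '+73 days' to 1989-05-02: counting 73 days forward gives 1989-07-14.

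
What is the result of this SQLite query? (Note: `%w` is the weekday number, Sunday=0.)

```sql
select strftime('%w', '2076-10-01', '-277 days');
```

0

First apply '-277 days': 2076-10-01 → 2075-12-29.
2075-12-29 is a Sunday; with Sunday=0 that is 0.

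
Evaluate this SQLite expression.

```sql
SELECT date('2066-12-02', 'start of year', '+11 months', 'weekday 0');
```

2066-12-05

`start of year` rewinds 2066-12-02 to 2066-01-01.
Adding +11 months to 2066-01-01 gives 2066-12-01.
`weekday 0` advances to the next Sunday; 2066-12-01 is a Wednesday, so it moves forward to 2066-12-05.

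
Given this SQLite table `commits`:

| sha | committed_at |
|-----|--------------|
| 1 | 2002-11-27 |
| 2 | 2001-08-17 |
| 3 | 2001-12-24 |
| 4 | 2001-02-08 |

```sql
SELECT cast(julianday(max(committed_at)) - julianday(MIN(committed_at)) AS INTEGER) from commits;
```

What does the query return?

657

MIN = 2001-02-08, MAX = 2002-11-27.
20 days remain in February 2001 after the 8th (28 − 8).
Full months from March 2001 through October 2002 contribute their day counts.
Then 27 days into November 2002.
Total: 20 + 31 + 30 + 31 + 30 + 31 + 31 + 30 + 31 + 30 + 31 + 31 + 28 + 31 + 30 + 31 + 30 + 31 + 31 + 30 + 31 + 27 = 657.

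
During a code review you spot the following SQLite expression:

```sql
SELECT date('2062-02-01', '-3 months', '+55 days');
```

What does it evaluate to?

Adding -3 months to 2062-02-01 gives 2061-11-01.
Applying '+55 days' to 2061-11-01: counting 55 days forward gives 2061-12-26.

2061-12-26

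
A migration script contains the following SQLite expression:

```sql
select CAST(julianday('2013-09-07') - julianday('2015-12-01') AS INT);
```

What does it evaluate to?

23 days remain in September 2013 after the 7th (30 − 7).
Full months from October 2013 through November 2015 contribute their day counts.
Then 1 day into December 2015.
Total: 23 + 31 + 30 + 31 + 31 + 28 + 31 + 30 + 31 + 30 + 31 + 31 + 30 + 31 + 30 + 31 + 31 + 28 + 31 + 30 + 31 + 30 + 31 + 31 + 30 + 31 + 30 + 1 = 815.
The subtraction is earlier − later, so the result is −815 → -815.

-815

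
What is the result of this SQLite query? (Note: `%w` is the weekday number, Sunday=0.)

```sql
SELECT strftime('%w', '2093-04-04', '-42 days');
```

6

First apply '-42 days': 2093-04-04 → 2093-02-21.
2093-02-21 is a Saturday; with Sunday=0 that is 6.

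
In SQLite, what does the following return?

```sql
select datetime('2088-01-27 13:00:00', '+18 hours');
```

2088-01-28 07:00:00

+18 hours from 2088-01-27 13:00:00 is 2088-01-28 07:00:00 (crosses midnight).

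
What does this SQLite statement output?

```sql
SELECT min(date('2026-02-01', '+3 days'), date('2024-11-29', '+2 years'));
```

date('2026-02-01', '+3 days') → 2026-02-04.
date('2024-11-29', '+2 years') → 2026-11-29.
Earlier of the two is 2026-02-04.

2026-02-04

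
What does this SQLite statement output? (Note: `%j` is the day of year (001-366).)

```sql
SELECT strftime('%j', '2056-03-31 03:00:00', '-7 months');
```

243

First apply '-7 months': 2056-03-31 03:00:00 → 2055-08-31 03:00:00.
Day-of-year for 2055-08-31: days since 2055-01-01 inclusive = 243, zero-padded to 243.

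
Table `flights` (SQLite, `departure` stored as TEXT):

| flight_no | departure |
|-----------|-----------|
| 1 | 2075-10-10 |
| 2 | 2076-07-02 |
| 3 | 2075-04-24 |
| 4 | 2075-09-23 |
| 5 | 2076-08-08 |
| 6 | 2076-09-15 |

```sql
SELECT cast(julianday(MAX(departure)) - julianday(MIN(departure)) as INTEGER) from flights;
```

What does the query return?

510

MIN = 2075-04-24, MAX = 2076-09-15.
6 days remain in April 2075 after the 24th (30 − 24).
Full months from May 2075 through August 2076 contribute their day counts.
Then 15 days into September 2076.
Total: 6 + 31 + 30 + 31 + 31 + 30 + 31 + 30 + 31 + 31 + 29 + 31 + 30 + 31 + 30 + 31 + 31 + 15 = 510.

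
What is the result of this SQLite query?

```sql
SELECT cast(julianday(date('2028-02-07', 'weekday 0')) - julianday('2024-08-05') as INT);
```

1287

`weekday 0` advances to the next Sunday; 2028-02-07 is a Monday, so it moves forward to 2028-02-13.
26 days remain in August 2024 after the 5th (31 − 5).
Full months from September 2024 through January 2028 contribute their day counts.
Then 13 days into February 2028.
Total: 26 + 30 + 31 + 30 + 31 + 31 + 28 + 31 + 30 + 31 + 30 + 31 + 31 + 30 + 31 + 30 + 31 + 31 + 28 + 31 + 30 + 31 + 30 + 31 + 31 + 30 + 31 + 30 + 31 + 31 + 28 + 31 + 30 + 31 + 30 + 31 + 31 + 30 + 31 + 30 + 31 + 31 + 13 = 1287.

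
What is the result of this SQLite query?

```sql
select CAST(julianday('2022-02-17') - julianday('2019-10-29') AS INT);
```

2 days remain in October 2019 after the 29th (31 − 29).
Full months from November 2019 through January 2022 contribute their day counts.
Then 17 days into February 2022.
Total: 2 + 30 + 31 + 31 + 29 + 31 + 30 + 31 + 30 + 31 + 31 + 30 + 31 + 30 + 31 + 31 + 28 + 31 + 30 + 31 + 30 + 31 + 31 + 30 + 31 + 30 + 31 + 31 + 17 = 842.

842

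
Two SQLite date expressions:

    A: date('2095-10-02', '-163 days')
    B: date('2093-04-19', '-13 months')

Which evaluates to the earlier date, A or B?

A = 2095-04-22.
B = 2092-03-19.
B is earlier.

B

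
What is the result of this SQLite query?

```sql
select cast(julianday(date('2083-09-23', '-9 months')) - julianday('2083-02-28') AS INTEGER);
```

-67

Adding -9 months to 2083-09-23 gives 2082-12-23.
8 days remain in December 2082 after the 23rd (31 − 23).
January 2083: 31 days.
Then 28 days into February 2083.
Total: 8 + 31 + 28 = 67.
The subtraction is earlier − later, so the result is −67 → -67.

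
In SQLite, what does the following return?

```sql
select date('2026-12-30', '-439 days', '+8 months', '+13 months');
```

2027-07-17

Applying '-439 days' to 2026-12-30: counting 439 days back gives 2025-10-17.
Adding +8 months to 2025-10-17 gives 2026-06-17.
Adding +13 months to 2026-06-17 gives 2027-07-17.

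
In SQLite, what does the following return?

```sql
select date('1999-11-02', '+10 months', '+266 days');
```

Adding +10 months to 1999-11-02 gives 2000-09-02.
Applying '+266 days' to 2000-09-02: counting 266 days forward gives 2001-05-26.

2001-05-26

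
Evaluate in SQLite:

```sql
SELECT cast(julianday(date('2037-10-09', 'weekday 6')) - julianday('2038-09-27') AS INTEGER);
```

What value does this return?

-352

`weekday 6` advances to the next Saturday; 2037-10-09 is a Friday, so it moves forward to 2037-10-10.
21 days remain in October 2037 after the 10th (31 − 10).
Full months from November 2037 through August 2038 contribute their day counts.
Then 27 days into September 2038.
Total: 21 + 30 + 31 + 31 + 28 + 31 + 30 + 31 + 30 + 31 + 31 + 27 = 352.
The subtraction is earlier − later, so the result is −352 → -352.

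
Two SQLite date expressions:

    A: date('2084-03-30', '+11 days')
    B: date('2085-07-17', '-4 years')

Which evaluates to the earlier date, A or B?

B

A = 2084-04-10.
B = 2081-07-17.
B is earlier.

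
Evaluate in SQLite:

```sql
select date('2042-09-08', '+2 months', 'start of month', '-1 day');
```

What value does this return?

Adding +2 months to 2042-09-08 gives 2042-11-08.
`start of month` rewinds 2042-11-08 to 2042-11-01.
Going back 1 day from 2042-11-01 reaches 2042-10-31 (last day of October, 31 days).

2042-10-31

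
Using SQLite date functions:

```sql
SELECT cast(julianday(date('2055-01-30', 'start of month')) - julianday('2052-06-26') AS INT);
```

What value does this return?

919

`start of month` rewinds 2055-01-30 to 2055-01-01.
4 days remain in June 2052 after the 26th (30 − 26).
Full months from July 2052 through December 2054 contribute their day counts.
Then 1 day into January 2055.
Total: 4 + 31 + 31 + 30 + 31 + 30 + 31 + 31 + 28 + 31 + 30 + 31 + 30 + 31 + 31 + 30 + 31 + 30 + 31 + 31 + 28 + 31 + 30 + 31 + 30 + 31 + 31 + 30 + 31 + 30 + 31 + 1 = 919.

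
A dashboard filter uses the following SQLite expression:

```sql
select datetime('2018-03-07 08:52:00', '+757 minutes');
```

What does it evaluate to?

757 minutes = 12h 37m; +757 minutes from 2018-03-07 08:52:00 is 2018-03-07 21:29:00.

2018-03-07 21:29:00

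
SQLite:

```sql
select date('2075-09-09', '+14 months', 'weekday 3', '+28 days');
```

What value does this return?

2076-12-09

Adding +14 months to 2075-09-09 gives 2076-11-09.
`weekday 3` advances to the next Wednesday; 2076-11-09 is a Monday, so it moves forward to 2076-11-11.
November 2076 has 30 days; 19 remain after the 11th, so 20 days reach 2076-12-01.
Advancing 8 more days within December lands on 2076-12-09.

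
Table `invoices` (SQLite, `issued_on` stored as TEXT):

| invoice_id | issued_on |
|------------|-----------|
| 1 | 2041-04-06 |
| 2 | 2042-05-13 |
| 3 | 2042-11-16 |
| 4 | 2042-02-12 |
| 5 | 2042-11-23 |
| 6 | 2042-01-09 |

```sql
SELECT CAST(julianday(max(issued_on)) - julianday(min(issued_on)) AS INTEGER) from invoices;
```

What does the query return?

MIN = 2041-04-06, MAX = 2042-11-23.
24 days remain in April 2041 after the 6th (30 − 6).
Full months from May 2041 through October 2042 contribute their day counts.
Then 23 days into November 2042.
Total: 24 + 31 + 30 + 31 + 31 + 30 + 31 + 30 + 31 + 31 + 28 + 31 + 30 + 31 + 30 + 31 + 31 + 30 + 31 + 23 = 596.

596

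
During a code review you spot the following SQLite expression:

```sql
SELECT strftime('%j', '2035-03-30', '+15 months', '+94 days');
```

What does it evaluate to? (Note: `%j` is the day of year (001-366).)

276

First apply '+15 months', '+94 days': 2035-03-30 → 2036-10-02.
Day-of-year for 2036-10-02: days since 2036-01-01 inclusive = 276, zero-padded to 276.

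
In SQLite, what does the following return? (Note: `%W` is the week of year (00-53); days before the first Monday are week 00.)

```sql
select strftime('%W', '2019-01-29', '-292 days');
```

First apply '-292 days': 2019-01-29 → 2018-04-12.
2018-04-12 is a Thursday. SQLite's %W counts Mondays since the year started; the result is 15.

15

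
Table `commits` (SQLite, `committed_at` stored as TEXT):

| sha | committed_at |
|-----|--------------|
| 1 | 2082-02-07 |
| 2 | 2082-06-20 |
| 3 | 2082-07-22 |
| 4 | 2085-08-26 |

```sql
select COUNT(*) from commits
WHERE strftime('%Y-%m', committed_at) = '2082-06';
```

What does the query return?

Rows with year-month 2082-06: 2082-06-20 → 1.

1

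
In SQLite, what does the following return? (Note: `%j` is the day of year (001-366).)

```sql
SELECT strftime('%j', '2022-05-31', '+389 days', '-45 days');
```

130

First apply '+389 days', '-45 days': 2022-05-31 → 2023-05-10.
Day-of-year for 2023-05-10: days since 2023-01-01 inclusive = 130, zero-padded to 130.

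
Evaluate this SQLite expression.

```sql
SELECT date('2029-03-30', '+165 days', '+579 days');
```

2031-04-13

Applying '+165 days' to 2029-03-30: counting 165 days forward gives 2029-09-11.
Applying '+579 days' to 2029-09-11: counting 579 days forward gives 2031-04-13.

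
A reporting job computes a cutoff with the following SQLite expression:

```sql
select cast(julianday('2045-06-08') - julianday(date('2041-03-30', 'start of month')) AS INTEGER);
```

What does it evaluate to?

1560

`start of month` rewinds 2041-03-30 to 2041-03-01.
30 days remain in March 2041 after the 1st (31 − 1).
Full months from April 2041 through May 2045 contribute their day counts.
Then 8 days into June 2045.
Total: 30 + 30 + 31 + 30 + 31 + 31 + 30 + 31 + 30 + 31 + 31 + 28 + 31 + 30 + 31 + 30 + 31 + 31 + 30 + 31 + 30 + 31 + 31 + 28 + 31 + 30 + 31 + 30 + 31 + 31 + 30 + 31 + 30 + 31 + 31 + 29 + 31 + 30 + 31 + 30 + 31 + 31 + 30 + 31 + 30 + 31 + 31 + 28 + 31 + 30 + 31 + 8 = 1560.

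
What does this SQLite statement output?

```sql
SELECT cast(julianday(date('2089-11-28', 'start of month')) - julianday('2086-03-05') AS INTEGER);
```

`start of month` rewinds 2089-11-28 to 2089-11-01.
26 days remain in March 2086 after the 5th (31 − 5).
Full months from April 2086 through October 2089 contribute their day counts.
Then 1 day into November 2089.
Total: 26 + 30 + 31 + 30 + 31 + 31 + 30 + 31 + 30 + 31 + 31 + 28 + 31 + 30 + 31 + 30 + 31 + 31 + 30 + 31 + 30 + 31 + 31 + 29 + 31 + 30 + 31 + 30 + 31 + 31 + 30 + 31 + 30 + 31 + 31 + 28 + 31 + 30 + 31 + 30 + 31 + 31 + 30 + 31 + 1 = 1337.

1337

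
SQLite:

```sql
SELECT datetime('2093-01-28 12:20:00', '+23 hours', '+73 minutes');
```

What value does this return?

2093-01-29 12:33:00

+23 hours from 2093-01-28 12:20:00 is 2093-01-29 11:20:00 (crosses midnight).
73 minutes = 1h 13m; +73 minutes from 2093-01-29 11:20:00 is 2093-01-29 12:33:00.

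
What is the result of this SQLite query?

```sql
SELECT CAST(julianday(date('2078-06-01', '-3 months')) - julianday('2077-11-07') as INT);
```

Adding -3 months to 2078-06-01 gives 2078-03-01.
23 days remain in November 2077 after the 7th (30 − 7).
December 2077: 31 days.
January 2078: 31 days.
February 2078: 28 days.
Then 1 day into March 2078.
Total: 23 + 31 + 31 + 28 + 1 = 114.

114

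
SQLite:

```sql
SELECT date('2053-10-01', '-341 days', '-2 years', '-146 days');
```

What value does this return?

2050-06-01

Applying '-341 days' to 2053-10-01: counting 341 days back gives 2052-10-25.
Adding -2 years to 2052-10-25 gives 2050-10-25.
Applying '-146 days' to 2050-10-25: counting 146 days back gives 2050-06-01.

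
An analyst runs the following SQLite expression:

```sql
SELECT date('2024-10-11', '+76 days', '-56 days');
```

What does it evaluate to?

Applying '+76 days' to 2024-10-11: counting 76 days forward gives 2024-12-26.
Applying '-56 days' to 2024-12-26: counting 56 days back gives 2024-10-31.

2024-10-31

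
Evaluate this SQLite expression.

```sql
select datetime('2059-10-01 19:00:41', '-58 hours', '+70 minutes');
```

-58 hours from 2059-10-01 19:00:41 is 2059-09-29 09:00:41 (crosses midnight).
70 minutes = 1h 10m; +70 minutes from 2059-09-29 09:00:41 is 2059-09-29 10:10:41.

2059-09-29 10:10:41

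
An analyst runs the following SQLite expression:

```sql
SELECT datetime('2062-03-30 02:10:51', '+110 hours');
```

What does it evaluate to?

2062-04-03 16:10:51

+110 hours from 2062-03-30 02:10:51 is 2062-04-03 16:10:51 (crosses midnight).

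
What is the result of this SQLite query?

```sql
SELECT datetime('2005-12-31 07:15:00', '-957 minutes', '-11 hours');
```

957 minutes = 15h 57m; -957 minutes from 2005-12-31 07:15:00 is 2005-12-30 15:18:00 (crosses midnight).
-11 hours from 2005-12-30 15:18:00 is 2005-12-30 04:18:00.

2005-12-30 04:18:00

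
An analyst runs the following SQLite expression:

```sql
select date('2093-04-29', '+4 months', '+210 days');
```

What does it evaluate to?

2094-03-27

Adding +4 months to 2093-04-29 gives 2093-08-29.
Applying '+210 days' to 2093-08-29: counting 210 days forward gives 2094-03-27.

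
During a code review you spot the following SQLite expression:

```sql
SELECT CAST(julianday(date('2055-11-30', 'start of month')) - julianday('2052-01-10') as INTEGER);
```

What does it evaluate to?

`start of month` rewinds 2055-11-30 to 2055-11-01.
21 days remain in January 2052 after the 10th (31 − 10).
Full months from February 2052 through October 2055 contribute their day counts.
Then 1 day into November 2055.
Total: 21 + 29 + 31 + 30 + 31 + 30 + 31 + 31 + 30 + 31 + 30 + 31 + 31 + 28 + 31 + 30 + 31 + 30 + 31 + 31 + 30 + 31 + 30 + 31 + 31 + 28 + 31 + 30 + 31 + 30 + 31 + 31 + 30 + 31 + 30 + 31 + 31 + 28 + 31 + 30 + 31 + 30 + 31 + 31 + 30 + 31 + 1 = 1391.

1391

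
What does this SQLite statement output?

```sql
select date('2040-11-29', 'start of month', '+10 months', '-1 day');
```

`start of month` rewinds 2040-11-29 to 2040-11-01.
Adding +10 months to 2040-11-01 gives 2041-09-01.
Going back 1 day from 2041-09-01 reaches 2041-08-31 (last day of August, 31 days).

2041-08-31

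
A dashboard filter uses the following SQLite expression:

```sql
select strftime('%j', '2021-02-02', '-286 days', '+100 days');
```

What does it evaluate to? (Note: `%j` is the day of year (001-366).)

213

First apply '-286 days', '+100 days': 2021-02-02 → 2020-07-31.
Day-of-year for 2020-07-31: days since 2020-01-01 inclusive = 213, zero-padded to 213.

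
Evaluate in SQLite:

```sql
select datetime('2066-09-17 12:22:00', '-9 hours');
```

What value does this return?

2066-09-17 03:22:00

-9 hours from 2066-09-17 12:22:00 is 2066-09-17 03:22:00.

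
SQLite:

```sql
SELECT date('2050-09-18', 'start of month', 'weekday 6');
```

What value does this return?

`start of month` rewinds 2050-09-18 to 2050-09-01.
`weekday 6` advances to the next Saturday; 2050-09-01 is a Thursday, so it moves forward to 2050-09-03.

2050-09-03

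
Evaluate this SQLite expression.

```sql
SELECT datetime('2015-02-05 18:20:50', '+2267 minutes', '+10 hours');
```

2015-02-07 18:07:50

2267 minutes = 37h 47m; +2267 minutes from 2015-02-05 18:20:50 is 2015-02-07 08:07:50 (crosses midnight).
+10 hours from 2015-02-07 08:07:50 is 2015-02-07 18:07:50.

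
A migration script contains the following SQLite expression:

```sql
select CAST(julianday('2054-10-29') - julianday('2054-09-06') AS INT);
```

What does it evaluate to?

24 days remain in September 2054 after the 6th (30 − 6).
Then 29 days into October 2054.
Total: 24 + 29 = 53.

53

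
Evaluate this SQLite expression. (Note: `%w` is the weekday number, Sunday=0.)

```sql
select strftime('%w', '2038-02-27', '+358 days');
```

0

First apply '+358 days': 2038-02-27 → 2039-02-20.
2039-02-20 is a Sunday; with Sunday=0 that is 0.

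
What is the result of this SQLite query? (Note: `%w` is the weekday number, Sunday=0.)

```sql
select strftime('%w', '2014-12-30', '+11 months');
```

First apply '+11 months': 2014-12-30 → 2015-11-30.
2015-11-30 is a Monday; with Sunday=0 that is 1.

1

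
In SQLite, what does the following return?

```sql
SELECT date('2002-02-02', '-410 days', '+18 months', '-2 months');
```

Applying '-410 days' to 2002-02-02: counting 410 days back gives 2000-12-19.
Adding +18 months to 2000-12-19 gives 2002-06-19.
Adding -2 months to 2002-06-19 gives 2002-04-19.

2002-04-19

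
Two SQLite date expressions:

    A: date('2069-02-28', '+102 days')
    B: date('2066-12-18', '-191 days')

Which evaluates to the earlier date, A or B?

A = 2069-06-10.
B = 2066-06-10.
B is earlier.

B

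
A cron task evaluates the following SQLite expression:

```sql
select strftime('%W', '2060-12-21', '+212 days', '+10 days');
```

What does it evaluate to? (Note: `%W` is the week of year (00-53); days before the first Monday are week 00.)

30

First apply '+212 days', '+10 days': 2060-12-21 → 2061-07-31.
2061-07-31 is a Sunday. SQLite's %W counts Mondays since the year started; the result is 30.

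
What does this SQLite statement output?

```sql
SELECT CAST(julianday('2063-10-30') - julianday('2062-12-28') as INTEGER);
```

3 days remain in December 2062 after the 28th (31 − 28).
Full months from January 2063 through September 2063 contribute their day counts.
Then 30 days into October 2063.
Total: 3 + 31 + 28 + 31 + 30 + 31 + 30 + 31 + 31 + 30 + 30 = 306.

306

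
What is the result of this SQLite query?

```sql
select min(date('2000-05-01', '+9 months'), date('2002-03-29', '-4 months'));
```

2001-02-01

date('2000-05-01', '+9 months') → 2001-02-01.
date('2002-03-29', '-4 months') → 2001-11-29.
Earlier of the two is 2001-02-01.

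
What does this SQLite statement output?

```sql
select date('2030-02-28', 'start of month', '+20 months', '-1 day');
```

`start of month` rewinds 2030-02-28 to 2030-02-01.
Adding +20 months to 2030-02-01 gives 2031-10-01.
Going back 1 day from 2031-10-01 reaches 2031-09-30 (last day of September, 30 days).

2031-09-30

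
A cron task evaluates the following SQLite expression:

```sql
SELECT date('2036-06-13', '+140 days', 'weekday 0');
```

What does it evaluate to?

Applying '+140 days' to 2036-06-13: counting 140 days forward gives 2036-10-31.
`weekday 0` advances to the next Sunday; 2036-10-31 is a Friday, so it moves forward to 2036-11-02.

2036-11-02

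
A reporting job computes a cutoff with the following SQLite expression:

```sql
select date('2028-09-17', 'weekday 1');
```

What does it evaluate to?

`weekday 1` advances to the next Monday; 2028-09-17 is a Sunday, so it moves forward to 2028-09-18.

2028-09-18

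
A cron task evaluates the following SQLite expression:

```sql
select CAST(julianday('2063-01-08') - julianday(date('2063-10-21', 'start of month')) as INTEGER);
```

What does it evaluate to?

`start of month` rewinds 2063-10-21 to 2063-10-01.
23 days remain in January 2063 after the 8th (31 − 8).
Full months from February 2063 through September 2063 contribute their day counts.
Then 1 day into October 2063.
Total: 23 + 28 + 31 + 30 + 31 + 30 + 31 + 31 + 30 + 1 = 266.
The subtraction is earlier − later, so the result is −266 → -266.

-266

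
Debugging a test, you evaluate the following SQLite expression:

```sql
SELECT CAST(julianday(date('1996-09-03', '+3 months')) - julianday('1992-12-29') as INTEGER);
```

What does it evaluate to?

Adding +3 months to 1996-09-03 gives 1996-12-03.
2 days remain in December 1992 after the 29th (31 − 29).
Full months from January 1993 through November 1996 contribute their day counts.
Then 3 days into December 1996.
Total: 2 + 31 + 28 + 31 + 30 + 31 + 30 + 31 + 31 + 30 + 31 + 30 + 31 + 31 + 28 + 31 + 30 + 31 + 30 + 31 + 31 + 30 + 31 + 30 + 31 + 31 + 28 + 31 + 30 + 31 + 30 + 31 + 31 + 30 + 31 + 30 + 31 + 31 + 29 + 31 + 30 + 31 + 30 + 31 + 31 + 30 + 31 + 30 + 3 = 1435.

1435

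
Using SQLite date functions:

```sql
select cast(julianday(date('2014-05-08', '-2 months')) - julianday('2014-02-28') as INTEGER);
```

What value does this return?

8

Adding -2 months to 2014-05-08 gives 2014-03-08.
0 days remain in February 2014 after the 28th (28 − 28).
Then 8 days into March 2014.
Total: 0 + 8 = 8.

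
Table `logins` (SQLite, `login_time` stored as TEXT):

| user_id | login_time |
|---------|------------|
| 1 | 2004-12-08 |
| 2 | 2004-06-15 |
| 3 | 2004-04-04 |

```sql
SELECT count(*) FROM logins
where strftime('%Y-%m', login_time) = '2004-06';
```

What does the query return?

Rows with year-month 2004-06: 2004-06-15 → 1.

1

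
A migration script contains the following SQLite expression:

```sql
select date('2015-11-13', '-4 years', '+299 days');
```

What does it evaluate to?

Adding -4 years to 2015-11-13 gives 2011-11-13.
Applying '+299 days' to 2011-11-13: counting 299 days forward gives 2012-09-07.

2012-09-07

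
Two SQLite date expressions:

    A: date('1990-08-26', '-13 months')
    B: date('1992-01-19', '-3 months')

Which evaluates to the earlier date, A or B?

A = 1989-07-26.
B = 1991-10-19.
A is earlier.

A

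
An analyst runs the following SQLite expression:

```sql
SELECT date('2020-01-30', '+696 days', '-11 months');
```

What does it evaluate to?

Applying '+696 days' to 2020-01-30: counting 696 days forward gives 2021-12-26.
Adding -11 months to 2021-12-26 gives 2021-01-26.

2021-01-26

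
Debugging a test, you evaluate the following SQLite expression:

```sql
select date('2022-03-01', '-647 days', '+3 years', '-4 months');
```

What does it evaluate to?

2023-01-23

Applying '-647 days' to 2022-03-01: counting 647 days back gives 2020-05-23.
Adding +3 years to 2020-05-23 gives 2023-05-23.
Adding -4 months to 2023-05-23 gives 2023-01-23.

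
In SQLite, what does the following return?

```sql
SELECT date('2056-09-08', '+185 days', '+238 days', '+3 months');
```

Applying '+185 days' to 2056-09-08: counting 185 days forward gives 2057-03-12.
Applying '+238 days' to 2057-03-12: counting 238 days forward gives 2057-11-05.
Adding +3 months to 2057-11-05 gives 2058-02-05.

2058-02-05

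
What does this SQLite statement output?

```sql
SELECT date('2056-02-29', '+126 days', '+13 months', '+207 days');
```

2058-02-27

Applying '+126 days' to 2056-02-29: counting 126 days forward gives 2056-07-04.
Adding +13 months to 2056-07-04 gives 2057-08-04.
Applying '+207 days' to 2057-08-04: counting 207 days forward gives 2058-02-27.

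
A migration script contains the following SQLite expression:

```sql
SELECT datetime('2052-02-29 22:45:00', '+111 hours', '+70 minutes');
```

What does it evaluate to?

2052-03-05 14:55:00

+111 hours from 2052-02-29 22:45:00 is 2052-03-05 13:45:00 (crosses midnight).
70 minutes = 1h 10m; +70 minutes from 2052-03-05 13:45:00 is 2052-03-05 14:55:00.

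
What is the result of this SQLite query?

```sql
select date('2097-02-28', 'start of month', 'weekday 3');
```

2097-02-06

`start of month` rewinds 2097-02-28 to 2097-02-01.
`weekday 3` advances to the next Wednesday; 2097-02-01 is a Friday, so it moves forward to 2097-02-06.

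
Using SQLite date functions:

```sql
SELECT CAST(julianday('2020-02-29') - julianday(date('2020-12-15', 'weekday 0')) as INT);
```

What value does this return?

`weekday 0` advances to the next Sunday; 2020-12-15 is a Tuesday, so it moves forward to 2020-12-20.
0 days remain in February 2020 after the 29th (29 − 29).
Full months from March 2020 through November 2020 contribute their day counts.
Then 20 days into December 2020.
Total: 0 + 31 + 30 + 31 + 30 + 31 + 31 + 30 + 31 + 30 + 20 = 295.
The subtraction is earlier − later, so the result is −295 → -295.

-295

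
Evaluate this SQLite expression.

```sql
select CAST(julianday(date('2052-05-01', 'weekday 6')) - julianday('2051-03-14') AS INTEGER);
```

`weekday 6` advances to the next Saturday; 2052-05-01 is a Wednesday, so it moves forward to 2052-05-04.
17 days remain in March 2051 after the 14th (31 − 14).
Full months from April 2051 through April 2052 contribute their day counts.
Then 4 days into May 2052.
Total: 17 + 30 + 31 + 30 + 31 + 31 + 30 + 31 + 30 + 31 + 31 + 29 + 31 + 30 + 4 = 417.

417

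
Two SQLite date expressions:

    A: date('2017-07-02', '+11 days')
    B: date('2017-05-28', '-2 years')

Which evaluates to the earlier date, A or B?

B

A = 2017-07-13.
B = 2015-05-28.
B is earlier.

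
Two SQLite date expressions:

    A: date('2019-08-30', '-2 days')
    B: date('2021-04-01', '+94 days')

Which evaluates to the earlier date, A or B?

A

A = 2019-08-28.
B = 2021-07-04.
A is earlier.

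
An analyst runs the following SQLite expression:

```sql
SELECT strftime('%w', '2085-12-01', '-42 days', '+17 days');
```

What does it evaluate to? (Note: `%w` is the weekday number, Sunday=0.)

2

First apply '-42 days', '+17 days': 2085-12-01 → 2085-11-06.
2085-11-06 is a Tuesday; with Sunday=0 that is 2.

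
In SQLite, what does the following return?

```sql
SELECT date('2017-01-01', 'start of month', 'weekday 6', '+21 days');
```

`start of month` rewinds 2017-01-01 to 2017-01-01.
`weekday 6` advances to the next Saturday; 2017-01-01 is a Sunday, so it moves forward to 2017-01-07.
Advancing 21 more days within January lands on 2017-01-28.

2017-01-28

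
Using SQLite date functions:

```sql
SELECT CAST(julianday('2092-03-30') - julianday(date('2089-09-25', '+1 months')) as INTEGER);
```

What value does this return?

887

Adding +1 month to 2089-09-25 gives 2089-10-25.
6 days remain in October 2089 after the 25th (31 − 25).
Full months from November 2089 through February 2092 contribute their day counts.
Then 30 days into March 2092.
Total: 6 + 30 + 31 + 31 + 28 + 31 + 30 + 31 + 30 + 31 + 31 + 30 + 31 + 30 + 31 + 31 + 28 + 31 + 30 + 31 + 30 + 31 + 31 + 30 + 31 + 30 + 31 + 31 + 29 + 30 = 887.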